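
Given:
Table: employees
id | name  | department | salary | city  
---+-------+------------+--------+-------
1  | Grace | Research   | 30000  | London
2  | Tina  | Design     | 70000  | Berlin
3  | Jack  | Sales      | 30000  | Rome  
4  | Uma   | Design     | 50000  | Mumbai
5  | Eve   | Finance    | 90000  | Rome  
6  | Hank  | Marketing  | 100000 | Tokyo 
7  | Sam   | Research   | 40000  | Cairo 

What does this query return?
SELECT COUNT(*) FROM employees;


COUNT(*) counts all rows

7


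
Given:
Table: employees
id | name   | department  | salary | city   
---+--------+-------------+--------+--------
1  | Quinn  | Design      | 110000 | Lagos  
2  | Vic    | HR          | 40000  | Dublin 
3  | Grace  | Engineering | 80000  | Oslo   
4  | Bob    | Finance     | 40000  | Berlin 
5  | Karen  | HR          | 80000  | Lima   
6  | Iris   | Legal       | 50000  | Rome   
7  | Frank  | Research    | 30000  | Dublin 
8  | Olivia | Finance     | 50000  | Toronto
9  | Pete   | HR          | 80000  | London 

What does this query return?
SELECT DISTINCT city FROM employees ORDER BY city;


All 'city' values (row order): Lagos, Dublin, Oslo, Berlin, Lima, Rome, Dublin, Toronto, London
Removing duplicates leaves 8 unique value(s).

8 values:
Berlin
Dublin
Lagos
Lima
London
Oslo
Rome
Toronto


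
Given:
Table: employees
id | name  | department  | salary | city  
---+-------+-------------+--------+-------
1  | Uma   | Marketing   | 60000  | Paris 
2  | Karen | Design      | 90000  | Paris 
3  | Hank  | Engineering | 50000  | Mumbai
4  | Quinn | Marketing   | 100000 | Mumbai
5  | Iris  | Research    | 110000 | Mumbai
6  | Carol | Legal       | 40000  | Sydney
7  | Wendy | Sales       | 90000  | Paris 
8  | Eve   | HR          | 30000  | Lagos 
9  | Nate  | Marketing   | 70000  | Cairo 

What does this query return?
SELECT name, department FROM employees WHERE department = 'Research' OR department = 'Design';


Filtering: department = 'Research' OR 'Design'
Matching: 2 rows

2 rows:
Karen, Design
Iris, Research


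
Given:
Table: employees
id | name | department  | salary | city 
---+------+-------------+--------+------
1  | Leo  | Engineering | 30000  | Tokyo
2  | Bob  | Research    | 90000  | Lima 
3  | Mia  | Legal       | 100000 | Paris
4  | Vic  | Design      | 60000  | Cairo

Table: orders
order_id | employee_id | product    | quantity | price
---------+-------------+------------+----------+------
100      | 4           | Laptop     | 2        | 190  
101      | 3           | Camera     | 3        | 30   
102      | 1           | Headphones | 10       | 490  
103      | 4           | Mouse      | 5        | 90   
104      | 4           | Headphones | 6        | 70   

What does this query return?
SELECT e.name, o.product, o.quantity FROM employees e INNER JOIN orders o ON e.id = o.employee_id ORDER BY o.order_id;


Joining employees.id = orders.employee_id:
  employee Vic (id=4) -> order Laptop
  employee Mia (id=3) -> order Camera
  employee Leo (id=1) -> order Headphones
  employee Vic (id=4) -> order Mouse
  employee Vic (id=4) -> order Headphones


5 rows:
Vic, Laptop, 2
Mia, Camera, 3
Leo, Headphones, 10
Vic, Mouse, 5
Vic, Headphones, 6


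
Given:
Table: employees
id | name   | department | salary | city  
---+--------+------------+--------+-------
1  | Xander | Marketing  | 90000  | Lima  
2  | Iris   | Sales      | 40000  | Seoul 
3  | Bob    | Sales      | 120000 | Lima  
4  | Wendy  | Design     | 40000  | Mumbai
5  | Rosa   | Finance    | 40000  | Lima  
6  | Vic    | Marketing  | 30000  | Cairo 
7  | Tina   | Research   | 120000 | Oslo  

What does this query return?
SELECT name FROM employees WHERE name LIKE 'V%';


LIKE 'V%' matches names starting with 'V'
Matching: 1

1 rows:
Vic


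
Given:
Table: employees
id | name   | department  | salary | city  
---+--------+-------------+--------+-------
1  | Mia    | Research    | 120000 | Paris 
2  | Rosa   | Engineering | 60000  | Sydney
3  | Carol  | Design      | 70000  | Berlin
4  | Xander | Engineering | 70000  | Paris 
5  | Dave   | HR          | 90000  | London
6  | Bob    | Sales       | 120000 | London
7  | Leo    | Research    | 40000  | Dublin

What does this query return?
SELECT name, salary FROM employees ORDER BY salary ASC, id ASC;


Sorting by salary ASC, then id ASC for ties

7 rows:
Leo, 40000
Rosa, 60000
Carol, 70000
Xander, 70000
Dave, 90000
Mia, 120000
Bob, 120000


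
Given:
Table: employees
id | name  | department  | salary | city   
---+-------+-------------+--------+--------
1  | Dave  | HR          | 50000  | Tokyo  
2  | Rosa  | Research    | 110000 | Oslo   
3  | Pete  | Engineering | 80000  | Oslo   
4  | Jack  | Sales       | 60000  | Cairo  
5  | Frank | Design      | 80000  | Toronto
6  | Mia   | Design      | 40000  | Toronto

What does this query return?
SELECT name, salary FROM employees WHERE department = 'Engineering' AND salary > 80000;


Filtering: department = 'Engineering' AND salary > 80000
Matching: 0 rows

Empty result set (0 rows)


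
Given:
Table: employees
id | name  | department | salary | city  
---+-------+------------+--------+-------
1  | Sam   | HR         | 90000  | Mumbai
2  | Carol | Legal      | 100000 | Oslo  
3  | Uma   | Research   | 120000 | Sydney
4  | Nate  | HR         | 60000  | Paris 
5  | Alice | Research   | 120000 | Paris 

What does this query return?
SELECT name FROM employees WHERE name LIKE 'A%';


LIKE 'A%' matches names starting with 'A'
Matching: 1

1 rows:
Alice


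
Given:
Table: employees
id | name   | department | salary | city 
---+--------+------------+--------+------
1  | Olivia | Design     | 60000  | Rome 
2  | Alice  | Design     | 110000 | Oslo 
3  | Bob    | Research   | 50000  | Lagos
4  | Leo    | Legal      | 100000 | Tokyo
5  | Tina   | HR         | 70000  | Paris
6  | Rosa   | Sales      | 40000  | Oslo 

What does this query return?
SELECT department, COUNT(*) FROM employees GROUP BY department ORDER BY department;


Assigning each row to its department group:
  Olivia -> Design
  Alice -> Design
  Bob -> Research
  Leo -> Legal
  Tina -> HR
  Rosa -> Sales


5 groups:
Design, 2
HR, 1
Legal, 1
Research, 1
Sales, 1


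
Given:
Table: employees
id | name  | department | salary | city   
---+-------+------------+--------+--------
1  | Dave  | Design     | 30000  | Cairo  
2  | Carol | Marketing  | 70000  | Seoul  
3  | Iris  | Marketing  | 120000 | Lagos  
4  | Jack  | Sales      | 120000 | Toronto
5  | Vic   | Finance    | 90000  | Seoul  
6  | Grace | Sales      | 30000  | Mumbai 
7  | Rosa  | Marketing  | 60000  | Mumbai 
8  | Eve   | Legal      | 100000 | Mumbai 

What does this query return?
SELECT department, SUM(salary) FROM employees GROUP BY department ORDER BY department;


Summing salary within each department:
  Design: 30000 = 30000
  Finance: 90000 = 90000
  Legal: 100000 = 100000
  Marketing: 70000 + 120000 + 60000 = 250000
  Sales: 120000 + 30000 = 150000


5 groups:
Design, 30000
Finance, 90000
Legal, 100000
Marketing, 250000
Sales, 150000


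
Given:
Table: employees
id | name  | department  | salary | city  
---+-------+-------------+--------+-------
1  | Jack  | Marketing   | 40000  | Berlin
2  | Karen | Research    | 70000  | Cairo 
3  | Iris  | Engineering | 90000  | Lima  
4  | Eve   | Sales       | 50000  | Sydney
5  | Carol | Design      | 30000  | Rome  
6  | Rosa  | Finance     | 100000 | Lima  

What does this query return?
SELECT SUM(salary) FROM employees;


SUM(salary) = 40000 + 70000 + 90000 + 50000 + 30000 + 100000 = 380000

380000


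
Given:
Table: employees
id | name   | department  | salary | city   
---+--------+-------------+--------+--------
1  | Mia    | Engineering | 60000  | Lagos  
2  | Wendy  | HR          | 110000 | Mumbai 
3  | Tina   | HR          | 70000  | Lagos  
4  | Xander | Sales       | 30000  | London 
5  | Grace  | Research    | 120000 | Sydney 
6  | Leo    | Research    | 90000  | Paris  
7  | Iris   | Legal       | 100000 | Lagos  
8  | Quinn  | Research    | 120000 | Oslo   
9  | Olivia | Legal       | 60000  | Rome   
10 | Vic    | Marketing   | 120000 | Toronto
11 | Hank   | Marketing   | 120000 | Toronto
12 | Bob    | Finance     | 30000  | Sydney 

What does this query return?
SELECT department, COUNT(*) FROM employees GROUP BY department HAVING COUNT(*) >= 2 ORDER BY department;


Groups with count >= 2:
  HR: 2 -> PASS
  Legal: 2 -> PASS
  Marketing: 2 -> PASS
  Research: 3 -> PASS
  Engineering: 1 -> filtered out
  Finance: 1 -> filtered out
  Sales: 1 -> filtered out


4 groups:
HR, 2
Legal, 2
Marketing, 2
Research, 3


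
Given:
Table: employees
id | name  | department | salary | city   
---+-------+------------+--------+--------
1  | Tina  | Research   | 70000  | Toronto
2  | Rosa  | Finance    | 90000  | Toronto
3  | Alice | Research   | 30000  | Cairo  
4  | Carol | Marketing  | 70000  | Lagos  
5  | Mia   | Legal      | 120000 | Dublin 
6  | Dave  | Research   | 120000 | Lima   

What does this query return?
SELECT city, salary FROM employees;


Projecting columns: city, salary

6 rows:
Toronto, 70000
Toronto, 90000
Cairo, 30000
Lagos, 70000
Dublin, 120000
Lima, 120000


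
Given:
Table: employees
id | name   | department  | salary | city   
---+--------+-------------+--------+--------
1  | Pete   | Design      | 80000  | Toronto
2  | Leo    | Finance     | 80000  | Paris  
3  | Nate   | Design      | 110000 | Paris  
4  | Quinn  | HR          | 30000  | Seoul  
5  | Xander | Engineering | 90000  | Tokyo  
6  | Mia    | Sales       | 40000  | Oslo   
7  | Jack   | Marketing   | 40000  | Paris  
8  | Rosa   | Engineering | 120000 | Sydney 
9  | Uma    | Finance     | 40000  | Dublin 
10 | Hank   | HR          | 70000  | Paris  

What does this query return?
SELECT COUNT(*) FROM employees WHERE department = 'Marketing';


Counting rows where department = 'Marketing'
  Jack -> MATCH


1


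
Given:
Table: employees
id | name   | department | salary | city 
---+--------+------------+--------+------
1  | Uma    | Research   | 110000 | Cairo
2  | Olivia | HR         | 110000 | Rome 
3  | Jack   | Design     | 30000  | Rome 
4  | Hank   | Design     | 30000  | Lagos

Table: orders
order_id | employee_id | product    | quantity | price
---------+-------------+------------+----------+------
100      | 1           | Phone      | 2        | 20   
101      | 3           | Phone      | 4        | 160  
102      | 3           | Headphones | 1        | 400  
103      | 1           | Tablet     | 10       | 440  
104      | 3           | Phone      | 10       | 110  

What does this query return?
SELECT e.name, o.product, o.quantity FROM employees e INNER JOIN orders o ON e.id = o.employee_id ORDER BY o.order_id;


Joining employees.id = orders.employee_id:
  employee Uma (id=1) -> order Phone
  employee Jack (id=3) -> order Phone
  employee Jack (id=3) -> order Headphones
  employee Uma (id=1) -> order Tablet
  employee Jack (id=3) -> order Phone


5 rows:
Uma, Phone, 2
Jack, Phone, 4
Jack, Headphones, 1
Uma, Tablet, 10
Jack, Phone, 10


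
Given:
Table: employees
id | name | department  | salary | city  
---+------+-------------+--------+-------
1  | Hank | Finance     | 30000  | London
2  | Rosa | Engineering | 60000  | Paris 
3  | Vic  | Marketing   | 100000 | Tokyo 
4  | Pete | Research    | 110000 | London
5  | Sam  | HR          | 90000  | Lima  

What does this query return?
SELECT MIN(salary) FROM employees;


Salaries: 30000, 60000, 100000, 110000, 90000
MIN = 30000

30000


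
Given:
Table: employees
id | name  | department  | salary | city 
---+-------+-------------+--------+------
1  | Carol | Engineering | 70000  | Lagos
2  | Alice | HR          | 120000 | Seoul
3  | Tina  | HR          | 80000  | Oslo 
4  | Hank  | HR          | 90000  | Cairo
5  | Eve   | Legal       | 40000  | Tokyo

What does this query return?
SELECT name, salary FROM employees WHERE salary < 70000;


Filtering: salary < 70000
Matching: 1 rows

1 rows:
Eve, 40000


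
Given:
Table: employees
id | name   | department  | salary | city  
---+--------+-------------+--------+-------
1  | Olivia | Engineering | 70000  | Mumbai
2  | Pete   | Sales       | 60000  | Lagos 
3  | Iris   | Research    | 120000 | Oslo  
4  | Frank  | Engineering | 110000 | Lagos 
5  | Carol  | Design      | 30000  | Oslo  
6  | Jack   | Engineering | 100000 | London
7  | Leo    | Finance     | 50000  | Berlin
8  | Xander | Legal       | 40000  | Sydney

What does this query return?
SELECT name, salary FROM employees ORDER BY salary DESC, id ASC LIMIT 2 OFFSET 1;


Sort by salary DESC (id ASC tiebreak), then skip 1 and take 2
Rows 2 through 3

2 rows:
Frank, 110000
Jack, 100000


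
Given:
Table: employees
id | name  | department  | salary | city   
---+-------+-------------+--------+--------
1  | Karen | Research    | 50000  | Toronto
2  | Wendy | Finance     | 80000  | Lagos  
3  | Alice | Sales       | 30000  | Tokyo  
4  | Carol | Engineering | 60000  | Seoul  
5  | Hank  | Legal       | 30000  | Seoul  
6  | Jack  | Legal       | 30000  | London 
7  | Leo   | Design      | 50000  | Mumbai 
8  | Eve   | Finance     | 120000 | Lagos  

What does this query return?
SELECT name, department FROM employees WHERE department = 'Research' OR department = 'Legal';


Filtering: department = 'Research' OR 'Legal'
Matching: 3 rows

3 rows:
Karen, Research
Hank, Legal
Jack, Legal


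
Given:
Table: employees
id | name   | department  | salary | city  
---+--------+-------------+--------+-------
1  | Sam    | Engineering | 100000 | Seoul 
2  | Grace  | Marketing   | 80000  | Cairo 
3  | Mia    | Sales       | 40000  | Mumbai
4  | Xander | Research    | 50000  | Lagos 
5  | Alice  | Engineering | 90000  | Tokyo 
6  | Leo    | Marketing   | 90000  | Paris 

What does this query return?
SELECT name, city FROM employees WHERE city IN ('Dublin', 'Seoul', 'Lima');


Filtering: city IN ('Dublin', 'Seoul', 'Lima')
Matching: 1 rows

1 rows:
Sam, Seoul


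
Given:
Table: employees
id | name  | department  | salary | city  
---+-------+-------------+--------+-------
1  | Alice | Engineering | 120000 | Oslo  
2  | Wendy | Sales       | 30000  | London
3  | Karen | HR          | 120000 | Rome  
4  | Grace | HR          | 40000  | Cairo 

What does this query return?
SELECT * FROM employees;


SELECT * returns all 4 rows with all columns

4 rows:
1, Alice, Engineering, 120000, Oslo
2, Wendy, Sales, 30000, London
3, Karen, HR, 120000, Rome
4, Grace, HR, 40000, Cairo


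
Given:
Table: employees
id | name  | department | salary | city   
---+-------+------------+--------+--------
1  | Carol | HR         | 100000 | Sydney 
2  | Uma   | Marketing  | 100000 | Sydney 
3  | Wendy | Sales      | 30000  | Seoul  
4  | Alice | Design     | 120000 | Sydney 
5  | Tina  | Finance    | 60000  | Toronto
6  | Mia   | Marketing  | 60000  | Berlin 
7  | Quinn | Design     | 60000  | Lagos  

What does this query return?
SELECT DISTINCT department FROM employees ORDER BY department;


All 'department' values (row order): HR, Marketing, Sales, Design, Finance, Marketing, Design
Removing duplicates leaves 5 unique value(s).

5 values:
Design
Finance
HR
Marketing
Sales


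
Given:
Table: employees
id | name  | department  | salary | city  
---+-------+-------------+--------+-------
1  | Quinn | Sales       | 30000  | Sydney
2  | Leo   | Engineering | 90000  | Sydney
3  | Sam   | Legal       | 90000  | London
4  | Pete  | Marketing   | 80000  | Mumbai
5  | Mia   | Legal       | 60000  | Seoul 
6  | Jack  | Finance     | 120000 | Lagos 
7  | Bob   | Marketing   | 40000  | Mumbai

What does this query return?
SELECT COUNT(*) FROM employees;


COUNT(*) counts all rows

7


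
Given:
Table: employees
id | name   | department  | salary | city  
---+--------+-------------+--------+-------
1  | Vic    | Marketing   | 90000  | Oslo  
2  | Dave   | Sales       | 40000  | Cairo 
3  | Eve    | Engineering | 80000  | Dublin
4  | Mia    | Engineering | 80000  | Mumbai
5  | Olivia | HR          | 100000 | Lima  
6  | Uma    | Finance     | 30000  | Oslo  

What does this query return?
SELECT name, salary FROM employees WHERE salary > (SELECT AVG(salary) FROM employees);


Subquery: AVG(salary) = 70000.0
Filtering: salary > 70000.0
  Vic (90000) -> MATCH
  Eve (80000) -> MATCH
  Mia (80000) -> MATCH
  Olivia (100000) -> MATCH


4 rows:
Vic, 90000
Eve, 80000
Mia, 80000
Olivia, 100000


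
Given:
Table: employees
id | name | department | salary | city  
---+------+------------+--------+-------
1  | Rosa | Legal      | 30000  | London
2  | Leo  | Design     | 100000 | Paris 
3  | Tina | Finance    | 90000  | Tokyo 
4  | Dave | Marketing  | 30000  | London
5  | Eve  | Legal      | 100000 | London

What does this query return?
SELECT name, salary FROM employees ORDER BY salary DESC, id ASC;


Sorting by salary DESC, then id ASC for ties

5 rows:
Leo, 100000
Eve, 100000
Tina, 90000
Rosa, 30000
Dave, 30000


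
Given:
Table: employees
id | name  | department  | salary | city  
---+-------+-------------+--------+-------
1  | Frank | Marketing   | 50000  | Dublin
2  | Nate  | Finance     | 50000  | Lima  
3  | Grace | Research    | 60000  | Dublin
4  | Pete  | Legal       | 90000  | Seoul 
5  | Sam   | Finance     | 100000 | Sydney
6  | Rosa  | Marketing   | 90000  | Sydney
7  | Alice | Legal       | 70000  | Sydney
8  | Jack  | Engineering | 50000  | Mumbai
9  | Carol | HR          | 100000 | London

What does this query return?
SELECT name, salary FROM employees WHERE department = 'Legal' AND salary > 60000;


Filtering: department = 'Legal' AND salary > 60000
Matching: 2 rows

2 rows:
Pete, 90000
Alice, 70000


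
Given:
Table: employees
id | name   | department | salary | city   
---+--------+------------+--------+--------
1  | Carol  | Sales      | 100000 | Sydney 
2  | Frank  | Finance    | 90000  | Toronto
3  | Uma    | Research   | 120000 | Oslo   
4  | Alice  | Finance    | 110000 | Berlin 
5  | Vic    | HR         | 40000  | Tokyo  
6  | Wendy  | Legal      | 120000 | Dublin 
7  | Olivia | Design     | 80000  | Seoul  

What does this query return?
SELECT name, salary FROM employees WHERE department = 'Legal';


Filtering: department = 'Legal'
Matching rows: 1

1 rows:
Wendy, 120000


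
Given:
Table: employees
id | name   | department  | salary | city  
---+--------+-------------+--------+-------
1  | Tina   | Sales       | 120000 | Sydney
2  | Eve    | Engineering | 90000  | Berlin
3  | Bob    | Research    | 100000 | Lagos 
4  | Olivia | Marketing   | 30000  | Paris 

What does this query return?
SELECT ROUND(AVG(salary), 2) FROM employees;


SUM(salary) = 340000
COUNT = 4
ROUND(AVG, 2) = ROUND(340000 / 4, 2) = 85000.0

85000.0


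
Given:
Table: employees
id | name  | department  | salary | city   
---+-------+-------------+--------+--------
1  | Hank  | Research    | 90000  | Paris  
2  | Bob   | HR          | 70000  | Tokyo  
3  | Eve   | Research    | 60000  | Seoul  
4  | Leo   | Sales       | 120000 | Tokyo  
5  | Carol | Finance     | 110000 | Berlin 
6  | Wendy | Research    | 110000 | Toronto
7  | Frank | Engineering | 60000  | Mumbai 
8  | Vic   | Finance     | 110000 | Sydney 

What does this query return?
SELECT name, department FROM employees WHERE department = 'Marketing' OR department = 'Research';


Filtering: department = 'Marketing' OR 'Research'
Matching: 3 rows

3 rows:
Hank, Research
Eve, Research
Wendy, Research


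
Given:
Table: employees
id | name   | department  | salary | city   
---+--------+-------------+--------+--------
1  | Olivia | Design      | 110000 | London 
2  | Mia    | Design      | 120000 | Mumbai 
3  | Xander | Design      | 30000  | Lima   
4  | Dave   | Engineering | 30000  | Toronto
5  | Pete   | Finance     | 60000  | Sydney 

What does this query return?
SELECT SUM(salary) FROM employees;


SUM(salary) = 110000 + 120000 + 30000 + 30000 + 60000 = 350000

350000


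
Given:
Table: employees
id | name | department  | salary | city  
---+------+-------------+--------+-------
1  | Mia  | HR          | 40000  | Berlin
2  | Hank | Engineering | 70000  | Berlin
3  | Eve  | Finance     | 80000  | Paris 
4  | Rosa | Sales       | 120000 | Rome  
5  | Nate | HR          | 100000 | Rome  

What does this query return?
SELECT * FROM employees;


SELECT * returns all 5 rows with all columns

5 rows:
1, Mia, HR, 40000, Berlin
2, Hank, Engineering, 70000, Berlin
3, Eve, Finance, 80000, Paris
4, Rosa, Sales, 120000, Rome
5, Nate, HR, 100000, Rome


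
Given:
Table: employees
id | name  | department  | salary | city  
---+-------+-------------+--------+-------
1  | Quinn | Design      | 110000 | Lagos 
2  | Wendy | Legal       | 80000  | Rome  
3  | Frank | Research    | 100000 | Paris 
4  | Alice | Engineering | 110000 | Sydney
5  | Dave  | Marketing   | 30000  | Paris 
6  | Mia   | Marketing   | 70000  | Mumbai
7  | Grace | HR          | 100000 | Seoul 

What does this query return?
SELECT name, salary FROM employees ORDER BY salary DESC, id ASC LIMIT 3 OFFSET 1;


Sort by salary DESC (id ASC tiebreak), then skip 1 and take 3
Rows 2 through 4

3 rows:
Alice, 110000
Frank, 100000
Grace, 100000


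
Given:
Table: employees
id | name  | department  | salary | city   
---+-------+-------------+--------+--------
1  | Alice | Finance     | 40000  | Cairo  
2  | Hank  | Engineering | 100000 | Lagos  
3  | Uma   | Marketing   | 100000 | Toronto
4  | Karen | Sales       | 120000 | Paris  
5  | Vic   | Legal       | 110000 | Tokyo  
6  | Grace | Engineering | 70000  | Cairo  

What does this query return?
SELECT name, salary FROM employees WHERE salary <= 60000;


Filtering: salary <= 60000
Matching: 1 rows

1 rows:
Alice, 40000


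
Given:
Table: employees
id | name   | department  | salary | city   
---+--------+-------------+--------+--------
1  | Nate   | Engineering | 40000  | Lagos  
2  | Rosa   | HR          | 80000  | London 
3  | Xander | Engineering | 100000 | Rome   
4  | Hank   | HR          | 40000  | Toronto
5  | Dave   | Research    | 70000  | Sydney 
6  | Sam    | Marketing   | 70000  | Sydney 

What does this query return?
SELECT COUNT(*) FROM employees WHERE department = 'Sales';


Counting rows where department = 'Sales'


0


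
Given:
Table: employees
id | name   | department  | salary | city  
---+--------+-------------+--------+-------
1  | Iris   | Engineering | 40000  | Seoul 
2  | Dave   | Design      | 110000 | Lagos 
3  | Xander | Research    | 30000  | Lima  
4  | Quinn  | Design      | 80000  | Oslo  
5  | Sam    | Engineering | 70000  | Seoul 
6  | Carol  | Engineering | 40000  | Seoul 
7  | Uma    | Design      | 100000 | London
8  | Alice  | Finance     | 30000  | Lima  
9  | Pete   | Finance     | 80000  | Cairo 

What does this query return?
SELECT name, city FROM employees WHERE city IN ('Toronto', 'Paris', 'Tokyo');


Filtering: city IN ('Toronto', 'Paris', 'Tokyo')
Matching: 0 rows

Empty result set (0 rows)


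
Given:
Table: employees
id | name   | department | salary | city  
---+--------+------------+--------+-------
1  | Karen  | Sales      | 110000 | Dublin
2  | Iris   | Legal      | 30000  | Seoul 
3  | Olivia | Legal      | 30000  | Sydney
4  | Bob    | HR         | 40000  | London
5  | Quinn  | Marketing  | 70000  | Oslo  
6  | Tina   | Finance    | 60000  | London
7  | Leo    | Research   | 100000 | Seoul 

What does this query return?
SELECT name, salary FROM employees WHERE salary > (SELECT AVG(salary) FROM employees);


Subquery: AVG(salary) = 62857.14
Filtering: salary > 62857.14
  Karen (110000) -> MATCH
  Quinn (70000) -> MATCH
  Leo (100000) -> MATCH


3 rows:
Karen, 110000
Quinn, 70000
Leo, 100000


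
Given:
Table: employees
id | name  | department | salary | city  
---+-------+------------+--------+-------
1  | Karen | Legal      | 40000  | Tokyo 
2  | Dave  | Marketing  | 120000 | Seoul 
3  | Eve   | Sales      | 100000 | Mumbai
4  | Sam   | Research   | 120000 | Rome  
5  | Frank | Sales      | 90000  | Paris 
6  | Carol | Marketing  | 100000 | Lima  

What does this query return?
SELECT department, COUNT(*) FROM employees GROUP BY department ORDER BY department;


Assigning each row to its department group:
  Karen -> Legal
  Dave -> Marketing
  Eve -> Sales
  Sam -> Research
  Frank -> Sales
  Carol -> Marketing


4 groups:
Legal, 1
Marketing, 2
Research, 1
Sales, 2


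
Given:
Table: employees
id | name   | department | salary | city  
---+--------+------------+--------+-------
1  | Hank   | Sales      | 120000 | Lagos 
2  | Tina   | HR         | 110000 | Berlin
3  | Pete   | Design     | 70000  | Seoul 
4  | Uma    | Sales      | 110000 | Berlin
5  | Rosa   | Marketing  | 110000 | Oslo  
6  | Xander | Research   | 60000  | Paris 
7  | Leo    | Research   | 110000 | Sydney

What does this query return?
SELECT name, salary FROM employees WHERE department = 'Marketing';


Filtering: department = 'Marketing'
Matching rows: 1

1 rows:
Rosa, 110000


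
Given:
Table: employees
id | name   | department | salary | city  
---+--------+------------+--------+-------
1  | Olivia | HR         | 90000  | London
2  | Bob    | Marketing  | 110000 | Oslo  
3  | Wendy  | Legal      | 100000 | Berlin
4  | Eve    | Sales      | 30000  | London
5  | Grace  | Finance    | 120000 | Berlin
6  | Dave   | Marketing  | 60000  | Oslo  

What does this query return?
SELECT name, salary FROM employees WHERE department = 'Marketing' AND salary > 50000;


Filtering: department = 'Marketing' AND salary > 50000
Matching: 2 rows

2 rows:
Bob, 110000
Dave, 60000


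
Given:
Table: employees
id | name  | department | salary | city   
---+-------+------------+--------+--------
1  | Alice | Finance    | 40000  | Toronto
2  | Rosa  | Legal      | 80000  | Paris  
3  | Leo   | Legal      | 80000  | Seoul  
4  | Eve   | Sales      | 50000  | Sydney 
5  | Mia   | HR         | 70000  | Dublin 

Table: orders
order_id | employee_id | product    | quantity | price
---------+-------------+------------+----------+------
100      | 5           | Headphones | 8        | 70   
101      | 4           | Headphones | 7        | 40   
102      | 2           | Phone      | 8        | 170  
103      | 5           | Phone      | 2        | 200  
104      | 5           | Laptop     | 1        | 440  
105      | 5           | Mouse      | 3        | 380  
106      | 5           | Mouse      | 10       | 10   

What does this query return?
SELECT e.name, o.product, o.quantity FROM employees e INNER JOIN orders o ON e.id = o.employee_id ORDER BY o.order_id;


Joining employees.id = orders.employee_id:
  employee Mia (id=5) -> order Headphones
  employee Eve (id=4) -> order Headphones
  employee Rosa (id=2) -> order Phone
  employee Mia (id=5) -> order Phone
  employee Mia (id=5) -> order Laptop
  employee Mia (id=5) -> order Mouse
  employee Mia (id=5) -> order Mouse


7 rows:
Mia, Headphones, 8
Eve, Headphones, 7
Rosa, Phone, 8
Mia, Phone, 2
Mia, Laptop, 1
Mia, Mouse, 3
Mia, Mouse, 10


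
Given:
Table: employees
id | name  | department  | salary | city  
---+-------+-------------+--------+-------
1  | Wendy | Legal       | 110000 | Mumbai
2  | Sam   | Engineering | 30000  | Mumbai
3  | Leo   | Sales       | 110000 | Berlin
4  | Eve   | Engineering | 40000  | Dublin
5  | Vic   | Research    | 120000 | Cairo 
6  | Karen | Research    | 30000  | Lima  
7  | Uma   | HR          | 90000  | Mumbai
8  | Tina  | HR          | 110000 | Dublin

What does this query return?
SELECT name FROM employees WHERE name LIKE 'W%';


LIKE 'W%' matches names starting with 'W'
Matching: 1

1 rows:
Wendy


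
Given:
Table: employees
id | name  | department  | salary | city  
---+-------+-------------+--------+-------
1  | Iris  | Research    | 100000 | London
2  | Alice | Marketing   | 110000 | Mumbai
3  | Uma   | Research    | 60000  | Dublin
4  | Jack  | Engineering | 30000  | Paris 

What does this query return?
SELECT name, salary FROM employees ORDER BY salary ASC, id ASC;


Sorting by salary ASC, then id ASC for ties

4 rows:
Jack, 30000
Uma, 60000
Iris, 100000
Alice, 110000


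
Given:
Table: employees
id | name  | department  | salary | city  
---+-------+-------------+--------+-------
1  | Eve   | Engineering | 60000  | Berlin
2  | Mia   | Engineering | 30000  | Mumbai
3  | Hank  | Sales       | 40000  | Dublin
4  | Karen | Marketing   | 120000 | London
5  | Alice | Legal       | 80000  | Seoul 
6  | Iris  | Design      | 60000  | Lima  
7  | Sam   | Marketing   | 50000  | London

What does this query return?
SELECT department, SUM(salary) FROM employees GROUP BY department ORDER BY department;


Summing salary within each department:
  Design: 60000 = 60000
  Engineering: 60000 + 30000 = 90000
  Legal: 80000 = 80000
  Marketing: 120000 + 50000 = 170000
  Sales: 40000 = 40000


5 groups:
Design, 60000
Engineering, 90000
Legal, 80000
Marketing, 170000
Sales, 40000


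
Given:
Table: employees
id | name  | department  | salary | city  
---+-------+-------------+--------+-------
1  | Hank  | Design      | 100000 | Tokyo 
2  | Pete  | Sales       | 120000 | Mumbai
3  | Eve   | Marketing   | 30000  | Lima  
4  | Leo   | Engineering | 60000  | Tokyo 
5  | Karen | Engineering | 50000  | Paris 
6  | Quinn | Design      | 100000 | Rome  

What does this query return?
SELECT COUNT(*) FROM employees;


COUNT(*) counts all rows

6


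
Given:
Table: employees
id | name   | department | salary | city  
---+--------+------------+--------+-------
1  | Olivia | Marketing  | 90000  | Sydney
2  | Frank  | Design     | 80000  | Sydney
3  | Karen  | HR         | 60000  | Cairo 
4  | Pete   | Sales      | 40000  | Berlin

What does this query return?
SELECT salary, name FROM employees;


Projecting columns: salary, name

4 rows:
90000, Olivia
80000, Frank
60000, Karen
40000, Pete


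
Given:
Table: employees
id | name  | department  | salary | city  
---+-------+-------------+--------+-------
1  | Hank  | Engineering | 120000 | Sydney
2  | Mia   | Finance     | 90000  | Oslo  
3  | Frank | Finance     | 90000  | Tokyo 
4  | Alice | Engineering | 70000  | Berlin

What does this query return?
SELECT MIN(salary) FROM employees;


Salaries: 120000, 90000, 90000, 70000
MIN = 70000

70000


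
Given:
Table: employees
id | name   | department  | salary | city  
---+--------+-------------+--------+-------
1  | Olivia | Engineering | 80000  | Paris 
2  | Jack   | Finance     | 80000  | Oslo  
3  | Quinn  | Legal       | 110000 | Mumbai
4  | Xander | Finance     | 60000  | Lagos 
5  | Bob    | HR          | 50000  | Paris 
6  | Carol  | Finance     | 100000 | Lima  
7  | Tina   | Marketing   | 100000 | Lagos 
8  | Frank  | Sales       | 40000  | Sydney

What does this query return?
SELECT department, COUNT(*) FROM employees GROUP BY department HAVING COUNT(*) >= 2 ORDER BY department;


Groups with count >= 2:
  Finance: 3 -> PASS
  Engineering: 1 -> filtered out
  HR: 1 -> filtered out
  Legal: 1 -> filtered out
  Marketing: 1 -> filtered out
  Sales: 1 -> filtered out


1 groups:
Finance, 3


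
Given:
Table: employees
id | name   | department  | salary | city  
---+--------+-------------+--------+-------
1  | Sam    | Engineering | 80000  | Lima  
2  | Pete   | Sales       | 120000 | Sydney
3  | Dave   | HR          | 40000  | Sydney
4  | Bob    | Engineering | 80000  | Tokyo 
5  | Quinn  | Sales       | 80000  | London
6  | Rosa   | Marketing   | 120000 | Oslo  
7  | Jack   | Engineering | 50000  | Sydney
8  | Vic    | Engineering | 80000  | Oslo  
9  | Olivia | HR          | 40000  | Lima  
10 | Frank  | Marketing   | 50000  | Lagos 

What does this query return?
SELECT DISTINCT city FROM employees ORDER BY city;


All 'city' values (row order): Lima, Sydney, Sydney, Tokyo, London, Oslo, Sydney, Oslo, Lima, Lagos
Removing duplicates leaves 6 unique value(s).

6 values:
Lagos
Lima
London
Oslo
Sydney
Tokyo


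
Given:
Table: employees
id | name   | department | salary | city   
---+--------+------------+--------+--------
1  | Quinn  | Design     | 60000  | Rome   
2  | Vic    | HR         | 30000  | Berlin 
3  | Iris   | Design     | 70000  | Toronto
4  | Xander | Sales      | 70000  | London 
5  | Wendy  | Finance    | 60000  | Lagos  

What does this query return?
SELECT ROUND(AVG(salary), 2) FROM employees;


SUM(salary) = 290000
COUNT = 5
ROUND(AVG, 2) = ROUND(290000 / 5, 2) = 58000.0

58000.0


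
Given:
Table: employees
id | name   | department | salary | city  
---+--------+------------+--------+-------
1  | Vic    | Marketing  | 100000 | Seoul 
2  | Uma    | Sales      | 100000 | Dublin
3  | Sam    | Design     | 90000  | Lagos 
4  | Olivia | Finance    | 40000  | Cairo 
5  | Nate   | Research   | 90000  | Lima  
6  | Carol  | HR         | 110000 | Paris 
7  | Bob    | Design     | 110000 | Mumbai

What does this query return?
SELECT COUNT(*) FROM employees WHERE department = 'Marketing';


Counting rows where department = 'Marketing'
  Vic -> MATCH


1


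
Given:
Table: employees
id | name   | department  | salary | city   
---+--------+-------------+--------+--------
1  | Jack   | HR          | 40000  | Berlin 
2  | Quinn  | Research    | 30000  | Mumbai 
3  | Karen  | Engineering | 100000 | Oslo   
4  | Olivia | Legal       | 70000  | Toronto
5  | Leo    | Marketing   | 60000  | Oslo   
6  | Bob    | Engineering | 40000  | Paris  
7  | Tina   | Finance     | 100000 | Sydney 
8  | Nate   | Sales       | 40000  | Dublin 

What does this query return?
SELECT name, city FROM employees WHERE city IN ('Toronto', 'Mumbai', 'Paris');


Filtering: city IN ('Toronto', 'Mumbai', 'Paris')
Matching: 3 rows

3 rows:
Quinn, Mumbai
Olivia, Toronto
Bob, Paris


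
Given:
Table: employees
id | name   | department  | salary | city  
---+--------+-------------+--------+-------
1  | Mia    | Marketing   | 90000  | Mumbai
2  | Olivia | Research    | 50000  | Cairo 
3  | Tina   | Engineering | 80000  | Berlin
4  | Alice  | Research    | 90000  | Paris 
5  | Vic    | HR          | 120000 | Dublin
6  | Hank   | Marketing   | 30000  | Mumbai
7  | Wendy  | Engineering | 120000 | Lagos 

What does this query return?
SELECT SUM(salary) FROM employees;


SUM(salary) = 90000 + 50000 + 80000 + 90000 + 120000 + 30000 + 120000 = 580000

580000


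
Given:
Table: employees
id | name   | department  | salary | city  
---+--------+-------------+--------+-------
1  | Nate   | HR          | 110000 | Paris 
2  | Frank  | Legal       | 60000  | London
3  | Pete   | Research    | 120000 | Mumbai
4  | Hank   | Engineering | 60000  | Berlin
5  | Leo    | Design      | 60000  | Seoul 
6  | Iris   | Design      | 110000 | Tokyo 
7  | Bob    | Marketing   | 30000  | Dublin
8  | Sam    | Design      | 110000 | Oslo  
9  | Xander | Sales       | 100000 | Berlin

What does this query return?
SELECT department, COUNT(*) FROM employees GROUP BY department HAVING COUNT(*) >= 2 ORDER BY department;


Groups with count >= 2:
  Design: 3 -> PASS
  Engineering: 1 -> filtered out
  HR: 1 -> filtered out
  Legal: 1 -> filtered out
  Marketing: 1 -> filtered out
  Research: 1 -> filtered out
  Sales: 1 -> filtered out


1 groups:
Design, 3


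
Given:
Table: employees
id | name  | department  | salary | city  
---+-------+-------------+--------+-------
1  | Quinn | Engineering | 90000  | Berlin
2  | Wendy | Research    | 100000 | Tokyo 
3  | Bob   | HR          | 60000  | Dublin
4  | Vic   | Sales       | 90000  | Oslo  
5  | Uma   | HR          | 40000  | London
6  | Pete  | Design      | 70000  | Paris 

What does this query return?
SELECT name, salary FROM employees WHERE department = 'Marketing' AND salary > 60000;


Filtering: department = 'Marketing' AND salary > 60000
Matching: 0 rows

Empty result set (0 rows)


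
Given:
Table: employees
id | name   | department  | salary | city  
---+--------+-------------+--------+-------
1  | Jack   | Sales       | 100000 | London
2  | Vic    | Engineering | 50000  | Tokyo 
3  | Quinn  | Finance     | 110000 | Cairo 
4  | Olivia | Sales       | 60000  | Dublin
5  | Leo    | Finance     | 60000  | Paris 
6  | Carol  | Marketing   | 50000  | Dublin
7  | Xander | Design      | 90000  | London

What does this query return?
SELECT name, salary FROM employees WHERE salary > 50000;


Filtering: salary > 50000
Matching: 5 rows

5 rows:
Jack, 100000
Quinn, 110000
Olivia, 60000
Leo, 60000
Xander, 90000


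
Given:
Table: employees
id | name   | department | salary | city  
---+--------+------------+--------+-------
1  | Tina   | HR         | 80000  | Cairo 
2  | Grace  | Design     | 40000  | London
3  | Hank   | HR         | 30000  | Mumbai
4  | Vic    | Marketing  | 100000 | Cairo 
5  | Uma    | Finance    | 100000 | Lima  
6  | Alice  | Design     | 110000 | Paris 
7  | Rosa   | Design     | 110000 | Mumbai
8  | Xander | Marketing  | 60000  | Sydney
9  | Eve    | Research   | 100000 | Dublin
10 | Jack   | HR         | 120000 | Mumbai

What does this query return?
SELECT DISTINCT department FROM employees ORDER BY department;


All 'department' values (row order): HR, Design, HR, Marketing, Finance, Design, Design, Marketing, Research, HR
Removing duplicates leaves 5 unique value(s).

5 values:
Design
Finance
HR
Marketing
Research


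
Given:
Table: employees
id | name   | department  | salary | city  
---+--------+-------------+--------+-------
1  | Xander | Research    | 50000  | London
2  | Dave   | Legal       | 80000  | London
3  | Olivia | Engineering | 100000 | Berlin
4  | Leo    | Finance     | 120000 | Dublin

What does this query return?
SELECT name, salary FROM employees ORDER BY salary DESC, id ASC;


Sorting by salary DESC, then id ASC for ties

4 rows:
Leo, 120000
Olivia, 100000
Dave, 80000
Xander, 50000


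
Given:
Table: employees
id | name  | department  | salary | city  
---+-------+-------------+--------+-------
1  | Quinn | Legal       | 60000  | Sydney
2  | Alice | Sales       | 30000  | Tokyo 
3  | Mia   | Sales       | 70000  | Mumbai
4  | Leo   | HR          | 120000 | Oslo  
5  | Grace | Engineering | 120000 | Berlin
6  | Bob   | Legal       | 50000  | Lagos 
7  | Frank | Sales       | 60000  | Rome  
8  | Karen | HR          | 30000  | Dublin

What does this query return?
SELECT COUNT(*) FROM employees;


COUNT(*) counts all rows

8


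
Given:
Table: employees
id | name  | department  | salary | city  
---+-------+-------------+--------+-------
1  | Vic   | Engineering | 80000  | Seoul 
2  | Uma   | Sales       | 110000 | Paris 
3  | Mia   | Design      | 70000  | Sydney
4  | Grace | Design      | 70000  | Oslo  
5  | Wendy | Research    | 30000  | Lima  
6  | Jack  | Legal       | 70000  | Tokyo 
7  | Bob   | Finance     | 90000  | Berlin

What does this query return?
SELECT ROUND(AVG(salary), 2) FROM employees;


SUM(salary) = 520000
COUNT = 7
ROUND(AVG, 2) = ROUND(520000 / 7, 2) = 74285.71

74285.71


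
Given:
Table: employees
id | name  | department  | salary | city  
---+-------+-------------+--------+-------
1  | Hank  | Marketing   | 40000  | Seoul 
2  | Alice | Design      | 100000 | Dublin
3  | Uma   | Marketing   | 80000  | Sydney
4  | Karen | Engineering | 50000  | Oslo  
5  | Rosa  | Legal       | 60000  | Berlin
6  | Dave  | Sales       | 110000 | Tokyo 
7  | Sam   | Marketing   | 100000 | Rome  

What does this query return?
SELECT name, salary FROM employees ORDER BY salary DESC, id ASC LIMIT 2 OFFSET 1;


Sort by salary DESC (id ASC tiebreak), then skip 1 and take 2
Rows 2 through 3

2 rows:
Alice, 100000
Sam, 100000


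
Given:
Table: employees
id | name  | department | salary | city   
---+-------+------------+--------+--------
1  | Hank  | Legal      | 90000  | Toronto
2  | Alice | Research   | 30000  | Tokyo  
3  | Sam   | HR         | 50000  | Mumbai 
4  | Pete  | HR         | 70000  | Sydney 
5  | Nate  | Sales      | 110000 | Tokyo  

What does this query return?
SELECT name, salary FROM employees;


Projecting columns: name, salary

5 rows:
Hank, 90000
Alice, 30000
Sam, 50000
Pete, 70000
Nate, 110000


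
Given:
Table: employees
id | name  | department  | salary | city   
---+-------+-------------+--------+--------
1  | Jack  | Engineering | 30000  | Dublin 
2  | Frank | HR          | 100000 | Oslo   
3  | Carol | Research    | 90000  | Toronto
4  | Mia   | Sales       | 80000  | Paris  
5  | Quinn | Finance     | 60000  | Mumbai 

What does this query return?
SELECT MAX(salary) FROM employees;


Salaries: 30000, 100000, 90000, 80000, 60000
MAX = 100000

100000
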